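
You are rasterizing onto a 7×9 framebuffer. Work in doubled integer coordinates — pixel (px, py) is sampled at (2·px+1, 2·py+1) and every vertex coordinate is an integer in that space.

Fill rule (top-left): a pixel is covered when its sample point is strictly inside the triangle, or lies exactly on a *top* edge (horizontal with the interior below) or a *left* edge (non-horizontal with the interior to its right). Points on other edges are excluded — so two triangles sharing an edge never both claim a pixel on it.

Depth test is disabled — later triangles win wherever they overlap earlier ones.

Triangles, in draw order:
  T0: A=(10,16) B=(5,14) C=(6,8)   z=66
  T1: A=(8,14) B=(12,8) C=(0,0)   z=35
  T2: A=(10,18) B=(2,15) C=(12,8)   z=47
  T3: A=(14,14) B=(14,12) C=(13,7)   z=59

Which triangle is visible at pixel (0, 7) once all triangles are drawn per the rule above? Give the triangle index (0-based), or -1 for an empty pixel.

T0:
  2·area = 32
  edge (10, 16)→(5, 14): d=(-5,-2) top-left  bias=+0
  edge (5, 14)→(6, 8): d=(1,-6) top-left  bias=+0
  edge (6, 8)→(10, 16): d=(4,8) right/bottom  bias=-1
    (3,5)@(7, 11): e=[19,9,4] → █
    (4,5)@(9, 11): e=[23,21,-12] → ·
    (3,6)@(7, 13): e=[9,11,12] → █
    (4,6)@(9, 13): e=[13,23,-4] → ·
    (3,7)@(7, 15): e=[-1,13,20] → ·
    (4,7)@(9, 15): e=[3,25,4] → █
    (5,7)@(11, 15): e=[7,37,-12] → ·
    (4,8)@(9, 17): e=[-7,27,12] → ·
  covered (3 px):
    · · · · · · ·
    · · · · · · ·
    · · · · · · ·
    · · · · · · ·
    · · · · · · ·
    · · · █ · · ·
    · · · █ · · ·
    · · · · █ · ·
    · · · · · · ·
T1:
  2·area = 104  (B↔C swapped to make it positive)
  edge (8, 14)→(0, 0): d=(-8,-14) top-left  bias=+0
  edge (0, 0)→(12, 8): d=(12,8) right/bottom  bias=-1
  edge (12, 8)→(8, 14): d=(-4,6) right/bottom  bias=-1
    (0,0)@(1, 1): e=[6,4,94] → █
    (1,0)@(3, 1): e=[34,-12,82] → ·
    (0,1)@(1, 3): e=[-10,28,86] → ·
    (1,1)@(3, 3): e=[18,12,74] → █
    (2,1)@(5, 3): e=[46,-4,62] → ·
    (1,2)@(3, 5): e=[2,36,66] → █
    (2,2)@(5, 5): e=[30,20,54] → █
    (3,2)@(7, 5): e=[58,4,42] → █
    (4,2)@(9, 5): e=[86,-12,30] → ·
    (1,3)@(3, 7): e=[-14,60,58] → ·
    (2,3)@(5, 7): e=[14,44,46] → █
    (4,3)@(9, 7): e=[70,12,22] → █
  covered (13 px):
    █ · · · · · ·
    · █ · · · · ·
    · █ █ █ · · ·
    · · █ █ █ · ·
    · · · █ █ █ ·
    · · · █ █ · ·
    · · · · · · ·
    · · · · · · ·
    · · · · · · ·
T2:
  2·area = 86
  edge (10, 18)→(2, 15): d=(-8,-3) top-left  bias=+0
  edge (2, 15)→(12, 8): d=(10,-7) top-left  bias=+0
  edge (12, 8)→(10, 18): d=(-2,10) right/bottom  bias=-1
    (6,1)@(13, 3): e=[129,-43,0] → ·  [on edge]
    (5,4)@(11, 9): e=[75,3,8] → █
    (6,4)@(13, 9): e=[81,17,-12] → ·
    (4,5)@(9, 11): e=[53,9,24] → █
    (6,5)@(13, 11): e=[65,37,-16] → ·
    (2,6)@(5, 13): e=[25,1,60] → █
    (3,6)@(7, 13): e=[31,15,40] → █
    (5,6)@(11, 13): e=[43,43,0] → ·  [on edge]
    (1,7)@(3, 15): e=[3,7,76] → █
    (5,7)@(11, 15): e=[27,63,-4] → ·
    (1,8)@(3, 17): e=[-13,27,72] → ·
    (2,8)@(5, 17): e=[-7,41,52] → ·
  covered (11 px):
    · · · · · · ·
    · · · · · · ·
    · · · · · · ·
    · · · · · · ·
    · · · · · █ ·
    · · · · █ █ ·
    · · █ █ █ · ·
    · █ █ █ █ · ·
    · · · · █ · ·
T3:
  2·area = 2  (B↔C swapped to make it positive)
  edge (14, 14)→(13, 7): d=(-1,-7) top-left  bias=+0
  edge (13, 7)→(14, 12): d=(1,5) right/bottom  bias=-1
  edge (14, 12)→(14, 14): d=(0,2) right/bottom  bias=-1
    (6,3)@(13, 7): e=[0,0,2] → ·  [on edge]
  covered (0 px):
    · · · · · · ·
    · · · · · · ·
    · · · · · · ·
    · · · · · · ·
    · · · · · · ·
    · · · · · · ·
    · · · · · · ·
    · · · · · · ·
    · · · · · · ·

Z-buffer (winner per pixel, '.' = empty):
  1 . . . . . .
  . 1 . . . . .
  . 1 1 1 . . .
  . . 1 1 1 . .
  . . . 1 1 2 .
  . . . 1 2 2 .
  . . 2 2 2 . .
  . 2 2 2 2 . .
  . . . . 2 . .

Answer: -1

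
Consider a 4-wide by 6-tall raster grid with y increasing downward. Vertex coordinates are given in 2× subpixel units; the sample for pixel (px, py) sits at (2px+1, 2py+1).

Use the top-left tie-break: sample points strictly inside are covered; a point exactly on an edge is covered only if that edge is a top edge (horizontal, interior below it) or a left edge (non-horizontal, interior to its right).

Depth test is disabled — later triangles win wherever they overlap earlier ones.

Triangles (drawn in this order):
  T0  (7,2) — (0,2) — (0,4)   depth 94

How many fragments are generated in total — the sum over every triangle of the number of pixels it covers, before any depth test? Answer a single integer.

T0:
  2·area = 14  (B↔C swapped to make it positive)
  edge (7, 2)→(0, 4): d=(-7,2) right/bottom  bias=-1
  edge (0, 4)→(0, 2): d=(0,-2) top-left  bias=+0
  edge (0, 2)→(7, 2): d=(7,0) top-left  bias=+0
    (0,1)@(1, 3): e=[5,2,7] → X
    (1,1)@(3, 3): e=[1,6,7] → X
    (2,1)@(5, 3): e=[-3,10,7] → .
    (0,2)@(1, 5): e=[-9,2,21] → .
    (1,2)@(3, 5): e=[-13,6,21] → .
  covered (2 px):
    . . . .
    X X . .
    . . . .
    . . . .
    . . . .
    . . . .

Answer: 2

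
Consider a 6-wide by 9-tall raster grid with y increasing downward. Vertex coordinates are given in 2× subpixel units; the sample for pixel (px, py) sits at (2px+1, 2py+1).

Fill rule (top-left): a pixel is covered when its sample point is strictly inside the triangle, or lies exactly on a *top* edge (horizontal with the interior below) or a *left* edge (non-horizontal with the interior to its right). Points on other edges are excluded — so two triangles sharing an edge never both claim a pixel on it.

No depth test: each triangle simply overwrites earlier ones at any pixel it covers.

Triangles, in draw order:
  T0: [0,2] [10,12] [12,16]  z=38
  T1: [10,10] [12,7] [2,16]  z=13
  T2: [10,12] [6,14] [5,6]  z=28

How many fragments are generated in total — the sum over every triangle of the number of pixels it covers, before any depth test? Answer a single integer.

T0:
  2·area = 20
  edge (0, 2)→(10, 12): d=(10,10) right/bottom  bias=-1
  edge (10, 12)→(12, 16): d=(2,4) right/bottom  bias=-1
  edge (12, 16)→(0, 2): d=(-12,-14) top-left  bias=+0
    (0,1)@(1, 3): e=[0,18,2] → .  [on edge]
    (1,2)@(3, 5): e=[0,14,6] → .  [on edge]
    (2,3)@(5, 7): e=[0,10,10] → .  [on edge]
    (3,4)@(7, 9): e=[0,6,14] → .  [on edge]
    (4,5)@(9, 11): e=[0,2,18] → .  [on edge]
    (5,6)@(11, 13): e=[0,-2,22] → .  [on edge]
  covered (0 px):
    . . . . . .
    . . . . . .
    . . . . . .
    . . . . . .
    . . . . . .
    . . . . . .
    . . . . . .
    . . . . . .
    . . . . . .
T1:
  2·area = 12  (B↔C swapped to make it positive)
  edge (10, 10)→(2, 16): d=(-8,6) right/bottom  bias=-1
  edge (2, 16)→(12, 7): d=(10,-9) top-left  bias=+0
  edge (12, 7)→(10, 10): d=(-2,3) right/bottom  bias=-1
  covered (0 px):
    . . . . . .
    . . . . . .
    . . . . . .
    . . . . . .
    . . . . . .
    . . . . . .
    . . . . . .
    . . . . . .
    . . . . . .
T2:
  2·area = 34
  edge (10, 12)→(6, 14): d=(-4,2) right/bottom  bias=-1
  edge (6, 14)→(5, 6): d=(-1,-8) top-left  bias=+0
  edge (5, 6)→(10, 12): d=(5,6) right/bottom  bias=-1
    (3,4)@(7, 9): e=[18,13,3] → X
    (4,4)@(9, 9): e=[14,29,-9] → .
    (3,5)@(7, 11): e=[10,11,13] → X
    (4,5)@(9, 11): e=[6,27,1] → X
    (5,5)@(11, 11): e=[2,43,-11] → .
    (3,6)@(7, 13): e=[2,9,23] → X
    (4,6)@(9, 13): e=[-2,25,11] → .
    (3,7)@(7, 15): e=[-6,7,33] → .
  covered (4 px):
    . . . . . .
    . . . . . .
    . . . . . .
    . . . . . .
    . . . X . .
    . . . X X .
    . . . X . .
    . . . . . .
    . . . . . .

Final: 4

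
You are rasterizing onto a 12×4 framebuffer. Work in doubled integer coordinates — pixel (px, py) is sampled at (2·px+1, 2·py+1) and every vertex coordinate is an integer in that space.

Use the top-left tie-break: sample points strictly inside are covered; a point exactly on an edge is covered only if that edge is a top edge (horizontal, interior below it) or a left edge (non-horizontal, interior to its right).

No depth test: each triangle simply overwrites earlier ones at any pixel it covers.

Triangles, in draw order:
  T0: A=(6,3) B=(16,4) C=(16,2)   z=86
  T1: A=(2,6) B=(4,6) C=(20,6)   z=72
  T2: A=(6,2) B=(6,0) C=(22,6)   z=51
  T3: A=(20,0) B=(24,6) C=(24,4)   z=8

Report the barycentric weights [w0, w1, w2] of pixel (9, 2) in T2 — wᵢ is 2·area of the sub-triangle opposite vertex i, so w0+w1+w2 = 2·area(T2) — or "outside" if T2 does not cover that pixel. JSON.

T0:
  2·area = 20  (B↔C swapped to make it positive)
  edge (6, 3)→(16, 2): d=(10,-1) top-left  bias=+0
  edge (16, 2)→(16, 4): d=(0,2) right/bottom  bias=-1
  edge (16, 4)→(6, 3): d=(-10,-1) top-left  bias=+0
    (3,1)@(7, 3): e=[1,18,1] → #
    (4,1)@(9, 3): e=[3,14,3] → #
    (5,1)@(11, 3): e=[5,10,5] → #
    (6,1)@(13, 3): e=[7,6,7] → #
    (7,1)@(15, 3): e=[9,2,9] → #
    (8,1)@(17, 3): e=[11,-2,11] → ·
    (3,2)@(7, 5): e=[21,18,-19] → ·
    (4,2)@(9, 5): e=[23,14,-17] → ·
    (5,2)@(11, 5): e=[25,10,-15] → ·
    (6,2)@(13, 5): e=[27,6,-13] → ·
    (7,2)@(15, 5): e=[29,2,-11] → ·
  covered (5 px):
    · · · · · · · · · · · ·
    · · · # # # # # · · · ·
    · · · · · · · · · · · ·
    · · · · · · · · · · · ·
T1:
  degenerate (2·area = 0) — covers nothing
T2:
  2·area = 32
  edge (6, 2)→(6, 0): d=(0,-2) top-left  bias=+0
  edge (6, 0)→(22, 6): d=(16,6) right/bottom  bias=-1
  edge (22, 6)→(6, 2): d=(-16,-4) top-left  bias=+0
    (3,0)@(7, 1): e=[2,10,20] → #
    (4,0)@(9, 1): e=[6,-2,28] → ·
    (3,1)@(7, 3): e=[2,42,-12] → ·
    (5,1)@(11, 3): e=[10,18,4] → #
    (6,1)@(13, 3): e=[14,6,12] → #
    (7,1)@(15, 3): e=[18,-6,20] → ·
    (5,2)@(11, 5): e=[10,50,-28] → ·
    (6,2)@(13, 5): e=[14,38,-20] → ·
    (9,2)@(19, 5): e=[26,2,4] → #
    (10,2)@(21, 5): e=[30,-10,12] → ·
    (9,3)@(19, 7): e=[26,34,-28] → ·
  covered (4 px):
    · · · # · · · · · · · ·
    · · · · · # # · · · · ·
    · · · · · · · · · # · ·
    · · · · · · · · · · · ·
T3:
  2·area = 8  (B↔C swapped to make it positive)
  edge (20, 0)→(24, 4): d=(4,4) right/bottom  bias=-1
  edge (24, 4)→(24, 6): d=(0,2) right/bottom  bias=-1
  edge (24, 6)→(20, 0): d=(-4,-6) top-left  bias=+0
    (10,0)@(21, 1): e=[0,6,2] → ·  [on edge]
    (11,1)@(23, 3): e=[0,2,6] → ·  [on edge]
  covered (0 px):
    · · · · · · · · · · · ·
    · · · · · · · · · · · ·
    · · · · · · · · · · · ·
    · · · · · · · · · · · ·

Answer: [2,4,26]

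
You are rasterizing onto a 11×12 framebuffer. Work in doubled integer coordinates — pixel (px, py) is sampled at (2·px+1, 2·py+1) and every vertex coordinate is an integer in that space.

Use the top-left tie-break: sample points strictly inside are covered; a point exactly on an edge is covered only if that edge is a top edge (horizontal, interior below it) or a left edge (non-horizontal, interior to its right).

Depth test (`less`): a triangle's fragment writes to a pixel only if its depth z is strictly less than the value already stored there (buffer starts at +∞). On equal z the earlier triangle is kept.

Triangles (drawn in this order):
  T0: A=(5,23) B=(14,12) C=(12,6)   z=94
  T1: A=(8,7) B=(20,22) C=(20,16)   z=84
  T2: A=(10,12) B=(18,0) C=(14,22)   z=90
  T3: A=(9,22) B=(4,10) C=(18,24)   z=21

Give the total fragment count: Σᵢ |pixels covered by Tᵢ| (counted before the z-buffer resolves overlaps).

T0:
  2·area = 76  (B↔C swapped to make it positive)
  edge (5, 23)→(12, 6): d=(7,-17) top-left  bias=+0
  edge (12, 6)→(14, 12): d=(2,6) right/bottom  bias=-1
  edge (14, 12)→(5, 23): d=(-9,11) right/bottom  bias=-1
    (5,1)@(11, 3): e=[-38,0,114] → ·  [on edge]
    (5,4)@(11, 9): e=[4,12,60] → #
    (6,4)@(13, 9): e=[38,0,38] → ·  [on edge]
    (5,5)@(11, 11): e=[18,16,42] → #
    (6,5)@(13, 11): e=[52,4,20] → #
    (7,5)@(15, 11): e=[86,-8,-2] → ·
    (5,6)@(11, 13): e=[32,20,24] → #
    (7,6)@(15, 13): e=[100,-4,-20] → ·
    (4,7)@(9, 15): e=[12,36,28] → #
    (6,7)@(13, 15): e=[80,12,-16] → ·
    (7,7)@(15, 15): e=[114,0,-38] → ·  [on edge]
    (4,8)@(9, 17): e=[26,40,10] → #
    (8,10)@(17, 21): e=[190,0,-114] → ·  [on edge]
    (2,11)@(5, 23): e=[0,76,0] → ·  [on edge]
  covered (9 px):
    · · · · · · · · · · ·
    · · · · · · · · · · ·
    · · · · · · · · · · ·
    · · · · · · · · · · ·
    · · · · · # · · · · ·
    · · · · · # # · · · ·
    · · · · · # # · · · ·
    · · · · # # · · · · ·
    · · · · # · · · · · ·
    · · · # · · · · · · ·
    · · · · · · · · · · ·
    · · · · · · · · · · ·
T1:
  2·area = 72  (B↔C swapped to make it positive)
  edge (8, 7)→(20, 16): d=(12,9) right/bottom  bias=-1
  edge (20, 16)→(20, 22): d=(0,6) right/bottom  bias=-1
  edge (20, 22)→(8, 7): d=(-12,-15) top-left  bias=+0
    (6,5)@(13, 11): e=[3,42,27] → #
    (7,5)@(15, 11): e=[-15,30,57] → ·
    (6,6)@(13, 13): e=[27,42,3] → #
    (7,6)@(15, 13): e=[9,30,33] → #
    (8,6)@(17, 13): e=[-9,18,63] → ·
    (6,7)@(13, 15): e=[51,42,-21] → ·
    (7,7)@(15, 15): e=[33,30,9] → #
    (8,7)@(17, 15): e=[15,18,39] → #
    (9,7)@(19, 15): e=[-3,6,69] → ·
    (7,8)@(15, 17): e=[57,30,-15] → ·
    (8,8)@(17, 17): e=[39,18,15] → #
    (9,8)@(19, 17): e=[21,6,45] → #
  covered (8 px):
    · · · · · · · · · · ·
    · · · · · · · · · · ·
    · · · · · · · · · · ·
    · · · · · · · · · · ·
    · · · · · · · · · · ·
    · · · · · · # · · · ·
    · · · · · · # # · · ·
    · · · · · · · # # · ·
    · · · · · · · · # # ·
    · · · · · · · · · # ·
    · · · · · · · · · · ·
    · · · · · · · · · · ·
T2:
  2·area = 128
  edge (10, 12)→(18, 0): d=(8,-12) top-left  bias=+0
  edge (18, 0)→(14, 22): d=(-4,22) right/bottom  bias=-1
  edge (14, 22)→(10, 12): d=(-4,-10) top-left  bias=+0
    (8,1)@(17, 3): e=[12,10,106] → #
    (9,1)@(19, 3): e=[36,-34,126] → ·
    (7,2)@(15, 5): e=[4,46,78] → #
    (9,2)@(19, 5): e=[52,-42,118] → ·
    (7,3)@(15, 7): e=[20,38,70] → #
    (8,3)@(17, 7): e=[44,-6,90] → ·
    (6,4)@(13, 9): e=[12,74,42] → #
    (8,4)@(17, 9): e=[60,-14,82] → ·
    (5,5)@(11, 11): e=[4,110,14] → #
    (8,5)@(17, 11): e=[76,-22,74] → ·
    (5,6)@(11, 13): e=[20,102,6] → #
    (8,6)@(17, 13): e=[92,-30,66] → ·
  covered (16 px):
    · · · · · · · · · · ·
    · · · · · · · · # · ·
    · · · · · · · # # · ·
    · · · · · · · # · · ·
    · · · · · · # # · · ·
    · · · · · # # # · · ·
    · · · · · # # # · · ·
    · · · · · · # # · · ·
    · · · · · · # · · · ·
    · · · · · · # · · · ·
    · · · · · · · · · · ·
    · · · · · · · · · · ·
T3:
  2·area = 98
  edge (9, 22)→(4, 10): d=(-5,-12) top-left  bias=+0
  edge (4, 10)→(18, 24): d=(14,14) right/bottom  bias=-1
  edge (18, 24)→(9, 22): d=(-9,-2) top-left  bias=+0
    (0,3)@(1, 7): e=[-21,0,119] → ·  [on edge]
    (1,4)@(3, 9): e=[-7,0,105] → ·  [on edge]
    (2,5)@(5, 11): e=[7,0,91] → ·  [on edge]
    (3,6)@(7, 13): e=[21,0,77] → ·  [on edge]
    (3,7)@(7, 15): e=[11,28,59] → #
    (4,7)@(9, 15): e=[35,0,63] → ·  [on edge]
    (3,8)@(7, 17): e=[1,56,41] → #
    (4,8)@(9, 17): e=[25,28,45] → #
    (5,8)@(11, 17): e=[49,0,49] → ·  [on edge]
    (3,9)@(7, 19): e=[-9,84,23] → ·
    (4,9)@(9, 19): e=[15,56,27] → #
    (5,9)@(11, 19): e=[39,28,31] → #
    (6,9)@(13, 19): e=[63,0,35] → ·  [on edge]
    (7,10)@(15, 21): e=[77,0,21] → ·  [on edge]
    (8,11)@(17, 23): e=[91,0,7] → ·  [on edge]
  covered (9 px):
    · · · · · · · · · · ·
    · · · · · · · · · · ·
    · · · · · · · · · · ·
    · · · · · · · · · · ·
    · · · · · · · · · · ·
    · · · · · · · · · · ·
    · · · · · · · · · · ·
    · · · # · · · · · · ·
    · · · # # · · · · · ·
    · · · · # # · · · · ·
    · · · · # # # · · · ·
    · · · · · · · # · · ·

Answer: 42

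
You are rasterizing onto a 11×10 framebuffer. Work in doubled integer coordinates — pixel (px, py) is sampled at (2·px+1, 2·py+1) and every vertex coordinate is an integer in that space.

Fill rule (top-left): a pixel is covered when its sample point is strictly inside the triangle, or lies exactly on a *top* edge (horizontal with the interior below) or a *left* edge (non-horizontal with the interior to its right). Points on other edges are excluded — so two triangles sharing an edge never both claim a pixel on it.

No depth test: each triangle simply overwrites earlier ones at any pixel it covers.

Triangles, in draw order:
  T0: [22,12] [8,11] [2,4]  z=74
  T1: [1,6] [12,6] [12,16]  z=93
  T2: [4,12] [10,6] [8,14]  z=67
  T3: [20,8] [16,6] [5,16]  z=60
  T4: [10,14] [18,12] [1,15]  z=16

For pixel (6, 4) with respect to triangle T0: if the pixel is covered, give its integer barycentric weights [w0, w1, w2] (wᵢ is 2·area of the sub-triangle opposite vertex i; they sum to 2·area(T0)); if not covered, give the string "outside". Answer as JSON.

T0:
  2·area = 92
  edge (22, 12)→(8, 11): d=(-14,-1) top-left  bias=+0
  edge (8, 11)→(2, 4): d=(-6,-7) top-left  bias=+0
  edge (2, 4)→(22, 12): d=(20,8) right/bottom  bias=-1
    (1,2)@(3, 5): e=[79,1,12] → X
    (2,2)@(5, 5): e=[81,15,-4] → .
    (1,3)@(3, 7): e=[51,-11,52] → .
    (2,3)@(5, 7): e=[53,3,36] → X
    (3,3)@(7, 7): e=[55,17,20] → X
    (4,3)@(9, 7): e=[57,31,4] → X
    (5,3)@(11, 7): e=[59,45,-12] → .
    (2,4)@(5, 9): e=[25,-9,76] → .
    (3,4)@(7, 9): e=[27,5,60] → X
    (5,4)@(11, 9): e=[31,33,28] → X
    (6,4)@(13, 9): e=[33,47,12] → X
    (7,4)@(15, 9): e=[35,61,-4] → .
  covered (14 px):
    . . . . . . . . . . .
    . . . . . . . . . . .
    . X . . . . . . . . .
    . . X X X . . . . . .
    . . . X X X X . . . .
    . . . . X X X X X X .
    . . . . . . . . . . .
    . . . . . . . . . . .
    . . . . . . . . . . .
    . . . . . . . . . . .
T1:
  2·area = 110
  edge (1, 6)→(12, 6): d=(11,0) top-left  bias=+0
  edge (12, 6)→(12, 16): d=(0,10) right/bottom  bias=-1
  edge (12, 16)→(1, 6): d=(-11,-10) top-left  bias=+0
    (1,3)@(3, 7): e=[11,90,9] → X
    (2,3)@(5, 7): e=[11,70,29] → X
    (3,3)@(7, 7): e=[11,50,49] → X
    (4,3)@(9, 7): e=[11,30,69] → X
    (5,3)@(11, 7): e=[11,10,89] → X
    (6,3)@(13, 7): e=[11,-10,109] → .
    (1,4)@(3, 9): e=[33,90,-13] → .
    (2,4)@(5, 9): e=[33,70,7] → X
    (6,4)@(13, 9): e=[33,-10,87] → .
    (2,5)@(5, 11): e=[55,70,-15] → .
    (3,5)@(7, 11): e=[55,50,5] → X
    (6,5)@(13, 11): e=[55,-10,65] → .
  covered (15 px):
    . . . . . . . . . . .
    . . . . . . . . . . .
    . . . . . . . . . . .
    . X X X X X . . . . .
    . . X X X X . . . . .
    . . . X X X . . . . .
    . . . . X X . . . . .
    . . . . . X . . . . .
    . . . . . . . . . . .
    . . . . . . . . . . .
T2:
  2·area = 36
  edge (4, 12)→(10, 6): d=(6,-6) top-left  bias=+0
  edge (10, 6)→(8, 14): d=(-2,8) right/bottom  bias=-1
  edge (8, 14)→(4, 12): d=(-4,-2) top-left  bias=+0
    (7,0)@(15, 1): e=[0,-30,66] → .  [on edge]
    (6,1)@(13, 3): e=[0,-18,54] → .  [on edge]
    (5,2)@(11, 5): e=[0,-6,42] → .  [on edge]
    (4,3)@(9, 7): e=[0,6,30] → X  [on edge]
    (5,3)@(11, 7): e=[12,-10,34] → .
    (3,4)@(7, 9): e=[0,18,18] → X  [on edge]
    (5,4)@(11, 9): e=[24,-14,26] → .
    (2,5)@(5, 11): e=[0,30,6] → X  [on edge]
    (4,5)@(9, 11): e=[24,-2,14] → .
    (1,6)@(3, 13): e=[0,42,-6] → .  [on edge]
    (2,6)@(5, 13): e=[12,26,-2] → .
    (3,6)@(7, 13): e=[24,10,2] → X
    (0,7)@(1, 15): e=[0,54,-18] → .  [on edge]
  covered (6 px):
    . . . . . . . . . . .
    . . . . . . . . . . .
    . . . . . . . . . . .
    . . . . X . . . . . .
    . . . X X . . . . . .
    . . X X . . . . . . .
    . . . X . . . . . . .
    . . . . . . . . . . .
    . . . . . . . . . . .
    . . . . . . . . . . .
T3:
  2·area = 62  (B↔C swapped to make it positive)
  edge (20, 8)→(5, 16): d=(-15,8) right/bottom  bias=-1
  edge (5, 16)→(16, 6): d=(11,-10) top-left  bias=+0
  edge (16, 6)→(20, 8): d=(4,2) right/bottom  bias=-1
    (7,3)@(15, 7): e=[55,1,6] → X
    (8,3)@(17, 7): e=[39,21,2] → X
    (9,3)@(19, 7): e=[23,41,-2] → .
    (6,4)@(13, 9): e=[41,3,18] → X
    (9,4)@(19, 9): e=[-7,63,6] → .
    (5,5)@(11, 11): e=[27,5,30] → X
    (7,5)@(15, 11): e=[-5,45,22] → .
    (8,5)@(17, 11): e=[-21,65,18] → .
    (4,6)@(9, 13): e=[13,7,42] → X
    (5,6)@(11, 13): e=[-3,27,38] → .
    (6,6)@(13, 13): e=[-19,47,34] → .
    (4,7)@(9, 15): e=[-17,29,50] → .
  covered (8 px):
    . . . . . . . . . . .
    . . . . . . . . . . .
    . . . . . . . . . . .
    . . . . . . . X X . .
    . . . . . . X X X . .
    . . . . . X X . . . .
    . . . . X . . . . . .
    . . . . . . . . . . .
    . . . . . . . . . . .
    . . . . . . . . . . .
T4:
  2·area = 10  (B↔C swapped to make it positive)
  edge (10, 14)→(1, 15): d=(-9,1) right/bottom  bias=-1
  edge (1, 15)→(18, 12): d=(17,-3) top-left  bias=+0
  edge (18, 12)→(10, 14): d=(-8,2) right/bottom  bias=-1
    (6,6)@(13, 13): e=[6,2,2] → X
    (7,6)@(15, 13): e=[4,8,-2] → .
    (9,6)@(19, 13): e=[0,20,-10] → .  [on edge]
    (0,7)@(1, 15): e=[0,0,10] → .  [on edge]
    (6,7)@(13, 15): e=[-12,36,-14] → .
  covered (1 px):
    . . . . . . . . . . .
    . . . . . . . . . . .
    . . . . . . . . . . .
    . . . . . . . . . . .
    . . . . . . . . . . .
    . . . . . . . . . . .
    . . . . . . X . . . .
    . . . . . . . . . . .
    . . . . . . . . . . .
    . . . . . . . . . . .

Final: [47,12,33]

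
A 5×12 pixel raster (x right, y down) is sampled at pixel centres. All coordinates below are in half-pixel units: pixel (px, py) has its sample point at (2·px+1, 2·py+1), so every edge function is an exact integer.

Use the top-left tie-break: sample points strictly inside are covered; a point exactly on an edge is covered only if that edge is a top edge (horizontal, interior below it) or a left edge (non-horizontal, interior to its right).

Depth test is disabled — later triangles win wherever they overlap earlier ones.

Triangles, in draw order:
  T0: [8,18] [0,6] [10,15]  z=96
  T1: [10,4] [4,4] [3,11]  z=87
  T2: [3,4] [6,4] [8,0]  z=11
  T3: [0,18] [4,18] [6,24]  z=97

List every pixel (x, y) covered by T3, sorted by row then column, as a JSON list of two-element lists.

T0:
  2·area = 48
  edge (8, 18)→(0, 6): d=(-8,-12) top-left  bias=+0
  edge (0, 6)→(10, 15): d=(10,9) right/bottom  bias=-1
  edge (10, 15)→(8, 18): d=(-2,3) right/bottom  bias=-1
    (0,3)@(1, 7): e=[4,1,43] → #
    (1,3)@(3, 7): e=[28,-17,37] → ·
    (0,4)@(1, 9): e=[-12,21,39] → ·
    (1,4)@(3, 9): e=[12,3,33] → #
    (2,4)@(5, 9): e=[36,-15,27] → ·
    (1,5)@(3, 11): e=[-4,23,29] → ·
    (2,5)@(5, 11): e=[20,5,23] → #
    (3,5)@(7, 11): e=[44,-13,17] → ·
    (2,6)@(5, 13): e=[4,25,19] → #
    (3,6)@(7, 13): e=[28,7,13] → #
    (4,6)@(9, 13): e=[52,-11,7] → ·
    (2,7)@(5, 15): e=[-12,45,15] → ·
  covered (7 px):
    · · · · ·
    · · · · ·
    · · · · ·
    # · · · ·
    · # · · ·
    · · # · ·
    · · # # ·
    · · · # #
    · · · · ·
    · · · · ·
    · · · · ·
    · · · · ·
T1:
  2·area = 42  (B↔C swapped to make it positive)
  edge (10, 4)→(3, 11): d=(-7,7) right/bottom  bias=-1
  edge (3, 11)→(4, 4): d=(1,-7) top-left  bias=+0
  edge (4, 4)→(10, 4): d=(6,0) top-left  bias=+0
    (2,2)@(5, 5): e=[28,8,6] → #
    (3,2)@(7, 5): e=[14,22,6] → #
    (4,2)@(9, 5): e=[0,36,6] → ·  [on edge]
    (2,3)@(5, 7): e=[14,10,18] → #
    (3,3)@(7, 7): e=[0,24,18] → ·  [on edge]
    (2,4)@(5, 9): e=[0,12,30] → ·  [on edge]
    (1,5)@(3, 11): e=[0,0,42] → ·  [on edge]
    (0,6)@(1, 13): e=[0,-12,54] → ·  [on edge]
  covered (3 px):
    · · · · ·
    · · · · ·
    · · # # ·
    · · # · ·
    · · · · ·
    · · · · ·
    · · · · ·
    · · · · ·
    · · · · ·
    · · · · ·
    · · · · ·
    · · · · ·
T2:
  2·area = 12  (B↔C swapped to make it positive)
  edge (3, 4)→(8, 0): d=(5,-4) top-left  bias=+0
  edge (8, 0)→(6, 4): d=(-2,4) right/bottom  bias=-1
  edge (6, 4)→(3, 4): d=(-3,0) right/bottom  bias=-1
    (3,0)@(7, 1): e=[1,2,9] → #
    (4,0)@(9, 1): e=[9,-6,9] → ·
    (2,1)@(5, 3): e=[3,6,3] → #
    (3,1)@(7, 3): e=[11,-2,3] → ·
    (2,2)@(5, 5): e=[13,2,-3] → ·
  covered (2 px):
    · · · # ·
    · · # · ·
    · · · · ·
    · · · · ·
    · · · · ·
    · · · · ·
    · · · · ·
    · · · · ·
    · · · · ·
    · · · · ·
    · · · · ·
    · · · · ·
T3:
  2·area = 24
  edge (0, 18)→(4, 18): d=(4,0) top-left  bias=+0
  edge (4, 18)→(6, 24): d=(2,6) right/bottom  bias=-1
  edge (6, 24)→(0, 18): d=(-6,-6) top-left  bias=+0
    (0,4)@(1, 9): e=[-36,0,60] → ·  [on edge]
    (1,7)@(3, 15): e=[-12,0,36] → ·  [on edge]
    (0,9)@(1, 19): e=[4,20,0] → #  [on edge]
    (1,9)@(3, 19): e=[4,8,12] → #
    (2,9)@(5, 19): e=[4,-4,24] → ·
    (0,10)@(1, 21): e=[12,24,-12] → ·
    (1,10)@(3, 21): e=[12,12,0] → #  [on edge]
    (2,10)@(5, 21): e=[12,0,12] → ·  [on edge]
    (1,11)@(3, 23): e=[20,16,-12] → ·
    (2,11)@(5, 23): e=[20,4,0] → #  [on edge]
    (3,11)@(7, 23): e=[20,-8,12] → ·
  covered (4 px):
    · · · · ·
    · · · · ·
    · · · · ·
    · · · · ·
    · · · · ·
    · · · · ·
    · · · · ·
    · · · · ·
    · · · · ·
    # # · · ·
    · # · · ·
    · · # · ·

Result: [[0,9],[1,9],[1,10],[2,11]]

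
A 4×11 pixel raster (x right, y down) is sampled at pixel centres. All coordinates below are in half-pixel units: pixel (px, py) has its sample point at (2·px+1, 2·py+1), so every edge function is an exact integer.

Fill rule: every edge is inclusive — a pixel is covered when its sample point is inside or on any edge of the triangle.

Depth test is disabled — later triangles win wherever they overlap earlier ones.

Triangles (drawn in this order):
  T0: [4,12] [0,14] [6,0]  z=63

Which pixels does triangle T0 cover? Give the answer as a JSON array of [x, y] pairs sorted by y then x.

T0:
  2·area = 44
  edge (4, 12)→(0, 14): d=(-4,2) inclusive
  edge (0, 14)→(6, 0): d=(6,-14) inclusive
  edge (6, 0)→(4, 12): d=(-2,12) inclusive
    (2,1)@(5, 3): e=[34,4,6] → #
    (3,1)@(7, 3): e=[30,32,-18] → ·
    (2,2)@(5, 5): e=[26,16,2] → #
    (3,2)@(7, 5): e=[22,44,-22] → ·
    (1,3)@(3, 7): e=[22,0,22] → #  [on edge]
    (2,3)@(5, 7): e=[18,28,-2] → ·
    (1,4)@(3, 9): e=[14,12,18] → #
    (2,4)@(5, 9): e=[10,40,-6] → ·
    (1,5)@(3, 11): e=[6,24,14] → #
    (2,5)@(5, 11): e=[2,52,-10] → ·
    (0,6)@(1, 13): e=[2,8,34] → #
    (1,6)@(3, 13): e=[-2,36,10] → ·
  covered (6 px):
    · · · ·
    · · # ·
    · · # ·
    · # · ·
    · # · ·
    · # · ·
    # · · ·
    · · · ·
    · · · ·
    · · · ·
    · · · ·

Result: [[2,1],[2,2],[1,3],[1,4],[1,5],[0,6]]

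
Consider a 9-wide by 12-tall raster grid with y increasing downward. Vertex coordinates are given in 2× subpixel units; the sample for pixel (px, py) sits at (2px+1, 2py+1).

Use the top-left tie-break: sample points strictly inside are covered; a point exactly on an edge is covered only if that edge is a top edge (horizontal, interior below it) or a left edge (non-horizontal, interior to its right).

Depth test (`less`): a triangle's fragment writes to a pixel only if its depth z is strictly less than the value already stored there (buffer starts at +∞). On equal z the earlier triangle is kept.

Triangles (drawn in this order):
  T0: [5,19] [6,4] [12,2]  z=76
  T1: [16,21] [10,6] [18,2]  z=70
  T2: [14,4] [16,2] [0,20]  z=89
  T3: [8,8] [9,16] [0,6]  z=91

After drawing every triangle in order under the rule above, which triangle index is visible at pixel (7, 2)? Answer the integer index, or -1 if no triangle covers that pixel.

T0:
  2·area = 88
  edge (5, 19)→(6, 4): d=(1,-15) top-left  bias=+0
  edge (6, 4)→(12, 2): d=(6,-2) top-left  bias=+0
  edge (12, 2)→(5, 19): d=(-7,17) right/bottom  bias=-1
    (7,0)@(15, 1): e=[132,0,-44] → ·  [on edge]
    (4,1)@(9, 3): e=[44,0,44] → #  [on edge]
    (5,1)@(11, 3): e=[74,4,10] → #
    (6,1)@(13, 3): e=[104,8,-24] → ·
    (1,2)@(3, 5): e=[-44,0,132] → ·  [on edge]
    (3,2)@(7, 5): e=[16,8,64] → #
    (5,2)@(11, 5): e=[76,16,-4] → ·
    (3,3)@(7, 7): e=[18,20,50] → #
    (5,3)@(11, 7): e=[78,28,-18] → ·
    (3,4)@(7, 9): e=[20,32,36] → #
    (5,4)@(11, 9): e=[80,40,-32] → ·
    (3,5)@(7, 11): e=[22,44,22] → #
    (2,9)@(5, 19): e=[0,88,0] → ·  [on edge]
  covered (10 px):
    · · · · · · · · ·
    · · · · # # · · ·
    · · · # # · · · ·
    · · · # # · · · ·
    · · · # # · · · ·
    · · · # · · · · ·
    · · · # · · · · ·
    · · · · · · · · ·
    · · · · · · · · ·
    · · · · · · · · ·
    · · · · · · · · ·
    · · · · · · · · ·
T1:
  2·area = 144
  edge (16, 21)→(10, 6): d=(-6,-15) top-left  bias=+0
  edge (10, 6)→(18, 2): d=(8,-4) top-left  bias=+0
  edge (18, 2)→(16, 21): d=(-2,19) right/bottom  bias=-1
    (8,1)@(17, 3): e=[123,4,17] → #
    (6,2)@(13, 5): e=[51,4,89] → #
    (7,2)@(15, 5): e=[81,12,51] → #
    (5,3)@(11, 7): e=[9,12,123] → #
    (5,4)@(11, 9): e=[-3,28,119] → ·
    (6,4)@(13, 9): e=[27,36,81] → #
    (6,5)@(13, 11): e=[15,52,77] → #
    (6,6)@(13, 13): e=[3,68,73] → #
    (8,6)@(17, 13): e=[63,84,-3] → ·
    (6,7)@(13, 15): e=[-9,84,69] → ·
    (7,7)@(15, 15): e=[21,92,31] → #
    (8,7)@(17, 15): e=[51,100,-7] → ·
  covered (18 px):
    · · · · · · · · ·
    · · · · · · · · #
    · · · · · · # # #
    · · · · · # # # #
    · · · · · · # # #
    · · · · · · # # #
    · · · · · · # # ·
    · · · · · · · # ·
    · · · · · · · # ·
    · · · · · · · · ·
    · · · · · · · · ·
    · · · · · · · · ·
T2:
  2·area = 4
  edge (14, 4)→(16, 2): d=(2,-2) top-left  bias=+0
  edge (16, 2)→(0, 20): d=(-16,18) right/bottom  bias=-1
  edge (0, 20)→(14, 4): d=(14,-16) top-left  bias=+0
    (8,0)@(17, 1): e=[0,-2,6] → ·  [on edge]
    (7,1)@(15, 3): e=[0,2,2] → #  [on edge]
    (8,1)@(17, 3): e=[4,-34,34] → ·
    (6,2)@(13, 5): e=[0,6,-2] → ·  [on edge]
    (7,2)@(15, 5): e=[4,-30,30] → ·
    (5,3)@(11, 7): e=[0,10,-6] → ·  [on edge]
    (4,4)@(9, 9): e=[0,14,-10] → ·  [on edge]
    (3,5)@(7, 11): e=[0,18,-14] → ·  [on edge]
    (2,6)@(5, 13): e=[0,22,-18] → ·  [on edge]
    (1,7)@(3, 15): e=[0,26,-22] → ·  [on edge]
    (0,8)@(1, 17): e=[0,30,-26] → ·  [on edge]
  covered (1 px):
    · · · · · · · · ·
    · · · · · · · # ·
    · · · · · · · · ·
    · · · · · · · · ·
    · · · · · · · · ·
    · · · · · · · · ·
    · · · · · · · · ·
    · · · · · · · · ·
    · · · · · · · · ·
    · · · · · · · · ·
    · · · · · · · · ·
    · · · · · · · · ·
T3:
  2·area = 62
  edge (8, 8)→(9, 16): d=(1,8) right/bottom  bias=-1
  edge (9, 16)→(0, 6): d=(-9,-10) top-left  bias=+0
  edge (0, 6)→(8, 8): d=(8,2) right/bottom  bias=-1
    (0,3)@(1, 7): e=[55,1,6] → #
    (1,3)@(3, 7): e=[39,21,2] → #
    (2,3)@(5, 7): e=[23,41,-2] → ·
    (0,4)@(1, 9): e=[57,-17,22] → ·
    (1,4)@(3, 9): e=[41,3,18] → #
    (2,4)@(5, 9): e=[25,23,14] → #
    (3,4)@(7, 9): e=[9,43,10] → #
    (4,4)@(9, 9): e=[-7,63,6] → ·
    (1,5)@(3, 11): e=[43,-15,34] → ·
    (2,5)@(5, 11): e=[27,5,30] → #
    (4,5)@(9, 11): e=[-5,45,22] → ·
    (2,6)@(5, 13): e=[29,-13,46] → ·
  covered (8 px):
    · · · · · · · · ·
    · · · · · · · · ·
    · · · · · · · · ·
    # # · · · · · · ·
    · # # # · · · · ·
    · · # # · · · · ·
    · · · # · · · · ·
    · · · · · · · · ·
    · · · · · · · · ·
    · · · · · · · · ·
    · · · · · · · · ·
    · · · · · · · · ·

Z-buffer (winner per pixel, '.' = empty):
  . . . . . . . . .
  . . . . 0 0 . 2 1
  . . . 0 0 . 1 1 1
  3 3 . 0 0 1 1 1 1
  . 3 3 0 0 . 1 1 1
  . . 3 0 . . 1 1 1
  . . . 0 . . 1 1 .
  . . . . . . . 1 .
  . . . . . . . 1 .
  . . . . . . . . .
  . . . . . . . . .
  . . . . . . . . .

Final: 1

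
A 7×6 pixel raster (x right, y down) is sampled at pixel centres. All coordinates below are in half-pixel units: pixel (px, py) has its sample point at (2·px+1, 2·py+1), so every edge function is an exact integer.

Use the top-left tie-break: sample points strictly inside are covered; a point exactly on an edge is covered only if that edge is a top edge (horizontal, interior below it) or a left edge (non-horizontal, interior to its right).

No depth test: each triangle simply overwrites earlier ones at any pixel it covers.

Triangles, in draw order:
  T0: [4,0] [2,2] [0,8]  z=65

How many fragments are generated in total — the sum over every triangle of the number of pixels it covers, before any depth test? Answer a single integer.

T0:
  2·area = 8  (B↔C swapped to make it positive)
  edge (4, 0)→(0, 8): d=(-4,8) right/bottom  bias=-1
  edge (0, 8)→(2, 2): d=(2,-6) top-left  bias=+0
  edge (2, 2)→(4, 0): d=(2,-2) top-left  bias=+0
    (1,0)@(3, 1): e=[4,4,0] → #  [on edge]
    (2,0)@(5, 1): e=[-12,16,4] → ·
    (0,1)@(1, 3): e=[12,-4,0] → ·  [on edge]
    (1,1)@(3, 3): e=[-4,8,4] → ·
    (0,2)@(1, 5): e=[4,0,4] → #  [on edge]
    (1,2)@(3, 5): e=[-12,12,8] → ·
    (0,3)@(1, 7): e=[-4,4,8] → ·
  covered (2 px):
    · # · · · · ·
    · · · · · · ·
    # · · · · · ·
    · · · · · · ·
    · · · · · · ·
    · · · · · · ·

Answer: 2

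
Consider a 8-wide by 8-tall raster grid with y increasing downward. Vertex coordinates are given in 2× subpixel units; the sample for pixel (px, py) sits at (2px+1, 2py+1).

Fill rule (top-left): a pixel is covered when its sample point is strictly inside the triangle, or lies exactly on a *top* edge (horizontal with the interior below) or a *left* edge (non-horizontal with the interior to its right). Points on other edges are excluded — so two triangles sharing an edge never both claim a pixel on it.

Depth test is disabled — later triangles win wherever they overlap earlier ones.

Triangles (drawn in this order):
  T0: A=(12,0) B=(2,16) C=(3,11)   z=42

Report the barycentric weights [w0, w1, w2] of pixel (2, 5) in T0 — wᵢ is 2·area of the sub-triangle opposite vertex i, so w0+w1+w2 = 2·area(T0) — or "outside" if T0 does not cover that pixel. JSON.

T0:
  2·area = 34
  edge (12, 0)→(2, 16): d=(-10,16) right/bottom  bias=-1
  edge (2, 16)→(3, 11): d=(1,-5) top-left  bias=+0
  edge (3, 11)→(12, 0): d=(9,-11) top-left  bias=+0
    (2,0)@(5, 1): e=[102,0,-68] → ·  [on edge]
    (3,3)@(7, 7): e=[10,16,8] → █
    (4,3)@(9, 7): e=[-22,26,30] → ·
    (2,4)@(5, 9): e=[22,8,4] → █
    (3,4)@(7, 9): e=[-10,18,26] → ·
    (1,5)@(3, 11): e=[34,0,0] → █  [on edge]
    (3,5)@(7, 11): e=[-30,20,44] → ·
    (1,6)@(3, 13): e=[14,2,18] → █
    (2,6)@(5, 13): e=[-18,12,40] → ·
    (1,7)@(3, 15): e=[-6,4,36] → ·
  covered (5 px):
    · · · · · · · ·
    · · · · · · · ·
    · · · · · · · ·
    · · · █ · · · ·
    · · █ · · · · ·
    · █ █ · · · · ·
    · █ · · · · · ·
    · · · · · · · ·

Answer: [10,22,2]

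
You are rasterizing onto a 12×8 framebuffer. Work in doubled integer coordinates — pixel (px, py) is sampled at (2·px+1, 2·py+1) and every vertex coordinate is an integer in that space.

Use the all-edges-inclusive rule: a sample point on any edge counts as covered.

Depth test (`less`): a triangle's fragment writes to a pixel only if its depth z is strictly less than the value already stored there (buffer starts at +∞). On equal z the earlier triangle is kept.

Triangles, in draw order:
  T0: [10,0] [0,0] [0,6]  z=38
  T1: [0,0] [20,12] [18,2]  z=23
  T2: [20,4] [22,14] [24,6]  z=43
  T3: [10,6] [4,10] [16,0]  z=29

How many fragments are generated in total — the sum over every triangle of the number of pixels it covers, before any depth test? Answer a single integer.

T0:
  2·area = 60  (B↔C swapped to make it positive)
  edge (10, 0)→(0, 6): d=(-10,6) inclusive
  edge (0, 6)→(0, 0): d=(0,-6) inclusive
  edge (0, 0)→(10, 0): d=(10,0) inclusive
    (0,0)@(1, 1): e=[44,6,10] → #
    (1,0)@(3, 1): e=[32,18,10] → #
    (2,0)@(5, 1): e=[20,30,10] → #
    (3,0)@(7, 1): e=[8,42,10] → #
    (4,0)@(9, 1): e=[-4,54,10] → ·
    (0,1)@(1, 3): e=[24,6,30] → #
    (2,1)@(5, 3): e=[0,30,30] → #  [on edge]
    (3,1)@(7, 3): e=[-12,42,30] → ·
    (0,2)@(1, 5): e=[4,6,50] → #
    (1,2)@(3, 5): e=[-8,18,50] → ·
    (2,2)@(5, 5): e=[-20,30,50] → ·
    (0,3)@(1, 7): e=[-16,6,70] → ·
  covered (8 px):
    # # # # · · · · · · · ·
    # # # · · · · · · · · ·
    # · · · · · · · · · · ·
    · · · · · · · · · · · ·
    · · · · · · · · · · · ·
    · · · · · · · · · · · ·
    · · · · · · · · · · · ·
    · · · · · · · · · · · ·
T1:
  2·area = 176  (B↔C swapped to make it positive)
  edge (0, 0)→(18, 2): d=(18,2) inclusive
  edge (18, 2)→(20, 12): d=(2,10) inclusive
  edge (20, 12)→(0, 0): d=(-20,-12) inclusive
    (1,0)@(3, 1): e=[12,148,16] → #
    (2,0)@(5, 1): e=[8,128,40] → #
    (3,0)@(7, 1): e=[4,108,64] → #
    (4,0)@(9, 1): e=[0,88,88] → #  [on edge]
    (5,0)@(11, 1): e=[-4,68,112] → ·
    (1,1)@(3, 3): e=[48,152,-24] → ·
    (2,1)@(5, 3): e=[44,132,0] → #  [on edge]
    (5,1)@(11, 3): e=[32,72,72] → #
    (6,1)@(13, 3): e=[28,52,96] → #
    (7,1)@(15, 3): e=[24,32,120] → #
    (8,1)@(17, 3): e=[20,12,144] → #
    (9,1)@(19, 3): e=[16,-8,168] → ·
    (9,3)@(19, 7): e=[88,0,88] → #  [on edge]
    (7,4)@(15, 9): e=[132,44,0] → #  [on edge]
  covered (24 px):
    · # # # # · · · · · · ·
    · · # # # # # # # · · ·
    · · · · # # # # # · · ·
    · · · · · · # # # # · ·
    · · · · · · · # # # · ·
    · · · · · · · · · # · ·
    · · · · · · · · · · · ·
    · · · · · · · · · · · ·
T2:
  2·area = 36  (B↔C swapped to make it positive)
  edge (20, 4)→(24, 6): d=(4,2) inclusive
  edge (24, 6)→(22, 14): d=(-2,8) inclusive
  edge (22, 14)→(20, 4): d=(-2,-10) inclusive
    (10,2)@(21, 5): e=[2,26,8] → #
    (11,2)@(23, 5): e=[-2,10,28] → ·
    (10,3)@(21, 7): e=[10,22,4] → #
    (11,3)@(23, 7): e=[6,6,24] → #
    (10,4)@(21, 9): e=[18,18,0] → #  [on edge]
    (10,5)@(21, 11): e=[26,14,-4] → ·
    (11,5)@(23, 11): e=[22,-2,16] → ·
  covered (5 px):
    · · · · · · · · · · · ·
    · · · · · · · · · · · ·
    · · · · · · · · · · # ·
    · · · · · · · · · · # #
    · · · · · · · · · · # #
    · · · · · · · · · · · ·
    · · · · · · · · · · · ·
    · · · · · · · · · · · ·
T3:
  2·area = 12
  edge (10, 6)→(4, 10): d=(-6,4) inclusive
  edge (4, 10)→(16, 0): d=(12,-10) inclusive
  edge (16, 0)→(10, 6): d=(-6,6) inclusive
    (7,0)@(15, 1): e=[10,2,0] → #  [on edge]
    (8,0)@(17, 1): e=[2,22,-12] → ·
    (6,1)@(13, 3): e=[6,6,0] → #  [on edge]
    (7,1)@(15, 3): e=[-2,26,-12] → ·
    (5,2)@(11, 5): e=[2,10,0] → #  [on edge]
    (6,2)@(13, 5): e=[-6,30,-12] → ·
    (4,3)@(9, 7): e=[-2,14,0] → ·  [on edge]
    (5,3)@(11, 7): e=[-10,34,-12] → ·
    (3,4)@(7, 9): e=[-6,18,0] → ·  [on edge]
    (2,5)@(5, 11): e=[-10,22,0] → ·  [on edge]
    (1,6)@(3, 13): e=[-14,26,0] → ·  [on edge]
    (0,7)@(1, 15): e=[-18,30,0] → ·  [on edge]
  covered (3 px):
    · · · · · · · # · · · ·
    · · · · · · # · · · · ·
    · · · · · # · · · · · ·
    · · · · · · · · · · · ·
    · · · · · · · · · · · ·
    · · · · · · · · · · · ·
    · · · · · · · · · · · ·
    · · · · · · · · · · · ·

Final: 40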